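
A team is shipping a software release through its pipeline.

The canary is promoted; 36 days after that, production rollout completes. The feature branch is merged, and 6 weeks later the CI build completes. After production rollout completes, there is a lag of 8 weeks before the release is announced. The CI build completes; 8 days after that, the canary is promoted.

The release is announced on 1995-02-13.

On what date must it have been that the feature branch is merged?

The release is announced: Feb 13, 1995.
Production rollout completes: Feb 13, 1995 − 8 weeks = Dec 19, 1994.
The canary is promoted: Dec 19, 1994 − 36 days = Nov 13, 1994.
The CI build completes: Nov 13, 1994 − 8 days = Nov 5, 1994.
The feature branch is merged: Nov 5, 1994 − 6 weeks = Sep 24, 1994.

1994-09-24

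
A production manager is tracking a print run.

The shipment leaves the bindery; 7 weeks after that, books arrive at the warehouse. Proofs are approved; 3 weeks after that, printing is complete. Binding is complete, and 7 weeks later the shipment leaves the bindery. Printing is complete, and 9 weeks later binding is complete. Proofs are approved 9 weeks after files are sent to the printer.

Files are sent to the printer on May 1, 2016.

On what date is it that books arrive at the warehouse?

Jan 1, 2017

Files are sent to the printer: May 1, 2016.
Proofs are approved: May 1, 2016 + 9 weeks = Jul 3, 2016.
Printing is complete: Jul 3, 2016 + 3 weeks = Jul 24, 2016.
Binding is complete: Jul 24, 2016 + 9 weeks = Sep 25, 2016.
The shipment leaves the bindery: Sep 25, 2016 + 7 weeks = Nov 13, 2016.
Books arrive at the warehouse: Nov 13, 2016 + 7 weeks = Jan 1, 2017.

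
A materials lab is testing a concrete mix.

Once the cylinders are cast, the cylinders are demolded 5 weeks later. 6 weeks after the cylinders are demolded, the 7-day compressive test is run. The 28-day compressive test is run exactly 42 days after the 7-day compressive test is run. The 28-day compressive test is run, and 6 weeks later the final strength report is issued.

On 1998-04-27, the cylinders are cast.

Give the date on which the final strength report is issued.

1998-10-05

The cylinders are cast: Apr 27, 1998.
The cylinders are demolded: Apr 27, 1998 + 5 weeks = Jun 1, 1998.
The 7-day compressive test is run: Jun 1, 1998 + 6 weeks = Jul 13, 1998.
The 28-day compressive test is run: Jul 13, 1998 + 42 days = Aug 24, 1998.
The final strength report is issued: Aug 24, 1998 + 6 weeks = Oct 5, 1998.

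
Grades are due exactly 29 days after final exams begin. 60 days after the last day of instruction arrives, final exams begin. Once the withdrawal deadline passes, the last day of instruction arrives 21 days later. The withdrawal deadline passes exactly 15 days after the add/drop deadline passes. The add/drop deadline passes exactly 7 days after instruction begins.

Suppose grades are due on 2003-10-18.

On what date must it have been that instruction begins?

Grades are due: Oct 18, 2003.
Final exams begin: Oct 18, 2003 − 29 days = Sep 19, 2003.
The last day of instruction arrives: Sep 19, 2003 − 60 days = Jul 21, 2003.
The withdrawal deadline passes: Jul 21, 2003 − 21 days = Jun 30, 2003.
The add/drop deadline passes: Jun 30, 2003 − 15 days = Jun 15, 2003.
Instruction begins: Jun 15, 2003 − 7 days = Jun 8, 2003.

2003-06-08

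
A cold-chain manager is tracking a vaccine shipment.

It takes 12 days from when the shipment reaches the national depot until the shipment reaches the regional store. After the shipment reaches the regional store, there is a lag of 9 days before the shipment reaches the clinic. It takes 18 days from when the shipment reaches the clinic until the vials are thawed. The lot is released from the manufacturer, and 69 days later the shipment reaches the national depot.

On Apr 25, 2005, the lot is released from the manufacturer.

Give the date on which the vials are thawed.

The lot is released from the manufacturer: Apr 25, 2005.
The shipment reaches the national depot: Apr 25, 2005 + 69 days = Jul 3, 2005.
The shipment reaches the regional store: Jul 3, 2005 + 12 days = Jul 15, 2005.
The shipment reaches the clinic: Jul 15, 2005 + 9 days = Jul 24, 2005.
The vials are thawed: Jul 24, 2005 + 18 days = Aug 11, 2005.

Aug 11, 2005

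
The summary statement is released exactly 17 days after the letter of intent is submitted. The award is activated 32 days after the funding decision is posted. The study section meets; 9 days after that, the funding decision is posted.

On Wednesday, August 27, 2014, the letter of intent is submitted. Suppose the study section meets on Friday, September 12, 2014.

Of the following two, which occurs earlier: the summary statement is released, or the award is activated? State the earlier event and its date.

The letter of intent is submitted: Aug 27, 2014.
The summary statement is released: Aug 27, 2014 + 17 days = Sep 13, 2014.
The study section meets: Sep 12, 2014.
The funding decision is posted: Sep 12, 2014 + 9 days = Sep 21, 2014.
The award is activated: Sep 21, 2014 + 32 days = Oct 23, 2014.
Comparing: the summary statement is released on Sep 13, 2014 vs the award is activated on Oct 23, 2014. Earlier: the summary statement is released.

The summary statement is released — Saturday, September 13, 2014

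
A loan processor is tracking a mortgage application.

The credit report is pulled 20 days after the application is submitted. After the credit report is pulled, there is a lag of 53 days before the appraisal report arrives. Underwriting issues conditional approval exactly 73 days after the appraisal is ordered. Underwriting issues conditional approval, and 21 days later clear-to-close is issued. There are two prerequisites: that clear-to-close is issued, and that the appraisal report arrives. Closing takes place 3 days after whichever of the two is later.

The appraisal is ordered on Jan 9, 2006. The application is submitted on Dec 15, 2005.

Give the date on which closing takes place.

The appraisal is ordered: Jan 9, 2006.
Underwriting issues conditional approval: Jan 9, 2006 + 73 days = Mar 23, 2006.
Clear-to-close is issued: Mar 23, 2006 + 21 days = Apr 13, 2006.
The application is submitted: Dec 15, 2005.
The credit report is pulled: Dec 15, 2005 + 20 days = Jan 4, 2006.
The appraisal report arrives: Jan 4, 2006 + 53 days = Feb 26, 2006.
Both prerequisites met — clear-to-close is issued (Apr 13, 2006), the appraisal report arrives (Feb 26, 2006); the later is Apr 13, 2006.
Closing takes place: Apr 13, 2006 + 3 days = Apr 16, 2006.

Apr 16, 2006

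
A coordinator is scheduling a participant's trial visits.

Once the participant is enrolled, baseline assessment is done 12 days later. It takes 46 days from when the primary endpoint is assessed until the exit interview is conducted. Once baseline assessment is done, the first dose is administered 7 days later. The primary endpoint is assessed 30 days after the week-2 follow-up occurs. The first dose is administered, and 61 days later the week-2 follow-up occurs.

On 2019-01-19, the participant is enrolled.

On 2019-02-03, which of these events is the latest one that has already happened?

Baseline assessment is done

The participant is enrolled: Jan 19, 2019.
Baseline assessment is done: Jan 19, 2019 + 12 days = Jan 31, 2019.
The first dose is administered: Jan 31, 2019 + 7 days = Feb 7, 2019.
The week-2 follow-up occurs: Feb 7, 2019 + 61 days = Apr 9, 2019.
The primary endpoint is assessed: Apr 9, 2019 + 30 days = May 9, 2019.
The exit interview is conducted: May 9, 2019 + 46 days = Jun 24, 2019.
Feb 3, 2019 falls between when baseline assessment is done (Jan 31, 2019) and when the first dose is administered (Feb 7, 2019).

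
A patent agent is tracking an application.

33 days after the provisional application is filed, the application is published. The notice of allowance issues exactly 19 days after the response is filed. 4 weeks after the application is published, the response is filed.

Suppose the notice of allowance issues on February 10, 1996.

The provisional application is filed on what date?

The notice of allowance issues: Feb 10, 1996.
The response is filed: Feb 10, 1996 − 19 days = Jan 22, 1996.
The application is published: Jan 22, 1996 − 4 weeks = Dec 25, 1995.
The provisional application is filed: Dec 25, 1995 − 33 days = Nov 22, 1995.

November 22, 1995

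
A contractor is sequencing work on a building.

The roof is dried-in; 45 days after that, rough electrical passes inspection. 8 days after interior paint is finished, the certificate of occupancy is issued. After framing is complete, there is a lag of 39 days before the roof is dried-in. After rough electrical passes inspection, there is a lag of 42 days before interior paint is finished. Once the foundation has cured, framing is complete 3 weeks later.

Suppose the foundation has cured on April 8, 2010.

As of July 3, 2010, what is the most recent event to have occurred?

The foundation has cured: Apr 8, 2010.
Framing is complete: Apr 8, 2010 + 3 weeks = Apr 29, 2010.
The roof is dried-in: Apr 29, 2010 + 39 days = Jun 7, 2010.
Rough electrical passes inspection: Jun 7, 2010 + 45 days = Jul 22, 2010.
Interior paint is finished: Jul 22, 2010 + 42 days = Sep 2, 2010.
The certificate of occupancy is issued: Sep 2, 2010 + 8 days = Sep 10, 2010.
Jul 3, 2010 falls between when the roof is dried-in (Jun 7, 2010) and when rough electrical passes inspection (Jul 22, 2010).

The roof is dried-in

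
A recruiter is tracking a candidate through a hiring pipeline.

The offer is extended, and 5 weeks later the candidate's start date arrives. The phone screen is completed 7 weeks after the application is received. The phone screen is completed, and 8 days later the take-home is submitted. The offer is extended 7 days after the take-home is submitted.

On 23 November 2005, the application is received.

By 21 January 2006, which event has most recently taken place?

The take-home is submitted

The application is received: Nov 23, 2005.
The phone screen is completed: Nov 23, 2005 + 7 weeks = Jan 11, 2006.
The take-home is submitted: Jan 11, 2006 + 8 days = Jan 19, 2006.
The offer is extended: Jan 19, 2006 + 7 days = Jan 26, 2006.
The candidate's start date arrives: Jan 26, 2006 + 5 weeks = Mar 2, 2006.
Jan 21, 2006 falls between when the take-home is submitted (Jan 19, 2006) and when the offer is extended (Jan 26, 2006).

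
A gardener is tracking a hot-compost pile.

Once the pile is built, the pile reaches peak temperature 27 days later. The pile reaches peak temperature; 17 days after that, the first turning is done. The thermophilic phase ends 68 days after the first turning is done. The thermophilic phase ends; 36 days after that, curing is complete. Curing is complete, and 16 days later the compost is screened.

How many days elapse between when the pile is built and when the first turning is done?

Causal path: the pile is built → the pile reaches peak temperature → the first turning is done.
Total delay along the path: 27 + 17 = 44 days.

44 days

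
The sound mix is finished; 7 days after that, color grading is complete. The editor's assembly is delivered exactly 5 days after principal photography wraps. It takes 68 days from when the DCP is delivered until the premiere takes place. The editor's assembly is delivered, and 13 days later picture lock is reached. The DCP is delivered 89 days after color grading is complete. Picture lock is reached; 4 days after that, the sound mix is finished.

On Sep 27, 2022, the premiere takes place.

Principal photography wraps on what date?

Mar 25, 2022

The premiere takes place: Sep 27, 2022.
The DCP is delivered: Sep 27, 2022 − 68 days = Jul 21, 2022.
Color grading is complete: Jul 21, 2022 − 89 days = Apr 23, 2022.
The sound mix is finished: Apr 23, 2022 − 7 days = Apr 16, 2022.
Picture lock is reached: Apr 16, 2022 − 4 days = Apr 12, 2022.
The editor's assembly is delivered: Apr 12, 2022 − 13 days = Mar 30, 2022.
Principal photography wraps: Mar 30, 2022 − 5 days = Mar 25, 2022.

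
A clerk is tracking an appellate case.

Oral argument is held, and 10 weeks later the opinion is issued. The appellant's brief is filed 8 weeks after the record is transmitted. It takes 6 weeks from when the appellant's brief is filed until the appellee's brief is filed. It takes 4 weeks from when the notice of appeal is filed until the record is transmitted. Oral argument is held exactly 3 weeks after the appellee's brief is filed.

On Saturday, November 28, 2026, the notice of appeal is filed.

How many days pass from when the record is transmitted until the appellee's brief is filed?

98 days

Causal path: the record is transmitted → the appellant's brief is filed → the appellee's brief is filed.
Total delay along the path: 8 + 6 weeks = 14 weeks = 98 days.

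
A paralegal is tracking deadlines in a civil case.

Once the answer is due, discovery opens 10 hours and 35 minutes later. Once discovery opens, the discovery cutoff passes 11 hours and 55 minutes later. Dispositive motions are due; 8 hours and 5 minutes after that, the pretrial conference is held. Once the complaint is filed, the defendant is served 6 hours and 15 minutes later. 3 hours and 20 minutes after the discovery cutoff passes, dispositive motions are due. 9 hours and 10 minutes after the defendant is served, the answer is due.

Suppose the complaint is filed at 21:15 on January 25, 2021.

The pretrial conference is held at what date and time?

22:35 on January 27, 2021

The complaint is filed: 21:15 Jan 25, 2021.
The defendant is served: 21:15 Jan 25, 2021 + 6h15m = 03:30 Jan 26, 2021.
The answer is due: 03:30 Jan 26, 2021 + 9h10m = 12:40 Jan 26, 2021.
Discovery opens: 12:40 Jan 26, 2021 + 10h35m = 23:15 Jan 26, 2021.
The discovery cutoff passes: 23:15 Jan 26, 2021 + 11h55m = 11:10 Jan 27, 2021.
Dispositive motions are due: 11:10 Jan 27, 2021 + 3h20m = 14:30 Jan 27, 2021.
The pretrial conference is held: 14:30 Jan 27, 2021 + 8h05m = 22:35 Jan 27, 2021.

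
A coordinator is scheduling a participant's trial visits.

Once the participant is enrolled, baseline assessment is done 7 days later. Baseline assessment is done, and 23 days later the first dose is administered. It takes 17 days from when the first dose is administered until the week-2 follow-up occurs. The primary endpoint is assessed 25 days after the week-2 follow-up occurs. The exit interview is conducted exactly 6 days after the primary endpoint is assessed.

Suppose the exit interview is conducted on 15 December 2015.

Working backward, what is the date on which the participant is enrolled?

28 September 2015

The exit interview is conducted: Dec 15, 2015.
The primary endpoint is assessed: Dec 15, 2015 − 6 days = Dec 9, 2015.
The week-2 follow-up occurs: Dec 9, 2015 − 25 days = Nov 14, 2015.
The first dose is administered: Nov 14, 2015 − 17 days = Oct 28, 2015.
Baseline assessment is done: Oct 28, 2015 − 23 days = Oct 5, 2015.
The participant is enrolled: Oct 5, 2015 − 7 days = Sep 28, 2015.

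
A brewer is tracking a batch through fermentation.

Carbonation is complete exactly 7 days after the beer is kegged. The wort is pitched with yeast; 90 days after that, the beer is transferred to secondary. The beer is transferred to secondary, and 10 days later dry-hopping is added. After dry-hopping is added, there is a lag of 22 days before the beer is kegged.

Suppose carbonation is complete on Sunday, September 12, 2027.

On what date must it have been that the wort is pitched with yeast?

Carbonation is complete: Sep 12, 2027.
The beer is kegged: Sep 12, 2027 − 7 days = Sep 5, 2027.
Dry-hopping is added: Sep 5, 2027 − 22 days = Aug 14, 2027.
The beer is transferred to secondary: Aug 14, 2027 − 10 days = Aug 4, 2027.
The wort is pitched with yeast: Aug 4, 2027 − 90 days = May 6, 2027.

Thursday, May 6, 2027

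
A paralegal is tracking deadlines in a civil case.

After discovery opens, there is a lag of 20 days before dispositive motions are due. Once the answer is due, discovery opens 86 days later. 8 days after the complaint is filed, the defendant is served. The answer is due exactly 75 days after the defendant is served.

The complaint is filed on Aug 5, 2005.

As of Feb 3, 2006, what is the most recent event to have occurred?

The complaint is filed: Aug 5, 2005.
The defendant is served: Aug 5, 2005 + 8 days = Aug 13, 2005.
The answer is due: Aug 13, 2005 + 75 days = Oct 27, 2005.
Discovery opens: Oct 27, 2005 + 86 days = Jan 21, 2006.
Dispositive motions are due: Jan 21, 2006 + 20 days = Feb 10, 2006.
Feb 3, 2006 falls between when discovery opens (Jan 21, 2006) and when dispositive motions are due (Feb 10, 2006).

Discovery opens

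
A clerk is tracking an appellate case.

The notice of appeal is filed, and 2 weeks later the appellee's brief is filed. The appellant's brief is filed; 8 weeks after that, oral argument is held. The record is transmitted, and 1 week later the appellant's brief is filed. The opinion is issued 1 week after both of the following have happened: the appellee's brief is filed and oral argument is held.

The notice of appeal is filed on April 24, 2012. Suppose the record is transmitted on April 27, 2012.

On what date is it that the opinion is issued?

July 6, 2012

The notice of appeal is filed: Apr 24, 2012.
The appellee's brief is filed: Apr 24, 2012 + 2 weeks = May 8, 2012.
The record is transmitted: Apr 27, 2012.
The appellant's brief is filed: Apr 27, 2012 + 1 week = May 4, 2012.
Oral argument is held: May 4, 2012 + 8 weeks = Jun 29, 2012.
Both prerequisites met — the appellee's brief is filed (May 8, 2012), oral argument is held (Jun 29, 2012); the later is Jun 29, 2012.
The opinion is issued: Jun 29, 2012 + 1 week = Jul 6, 2012.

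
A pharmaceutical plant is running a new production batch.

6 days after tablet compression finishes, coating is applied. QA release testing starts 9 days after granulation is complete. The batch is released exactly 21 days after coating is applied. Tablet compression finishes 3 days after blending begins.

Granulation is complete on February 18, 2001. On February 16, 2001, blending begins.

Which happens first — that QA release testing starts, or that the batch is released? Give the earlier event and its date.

QA release testing starts — February 27, 2001

Granulation is complete: Feb 18, 2001.
QA release testing starts: Feb 18, 2001 + 9 days = Feb 27, 2001.
Blending begins: Feb 16, 2001.
Tablet compression finishes: Feb 16, 2001 + 3 days = Feb 19, 2001.
Coating is applied: Feb 19, 2001 + 6 days = Feb 25, 2001.
The batch is released: Feb 25, 2001 + 21 days = Mar 18, 2001.
Comparing: QA release testing starts on Feb 27, 2001 vs the batch is released on Mar 18, 2001. Earlier: QA release testing starts.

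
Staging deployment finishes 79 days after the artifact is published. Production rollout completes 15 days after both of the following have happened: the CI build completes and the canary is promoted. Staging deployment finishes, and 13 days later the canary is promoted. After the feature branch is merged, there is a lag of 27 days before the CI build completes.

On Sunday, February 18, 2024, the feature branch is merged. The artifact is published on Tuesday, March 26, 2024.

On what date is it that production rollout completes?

Thursday, July 11, 2024

The feature branch is merged: Feb 18, 2024.
The CI build completes: Feb 18, 2024 + 27 days = Mar 16, 2024.
The artifact is published: Mar 26, 2024.
Staging deployment finishes: Mar 26, 2024 + 79 days = Jun 13, 2024.
The canary is promoted: Jun 13, 2024 + 13 days = Jun 26, 2024.
Both prerequisites met — the CI build completes (Mar 16, 2024), the canary is promoted (Jun 26, 2024); the later is Jun 26, 2024.
Production rollout completes: Jun 26, 2024 + 15 days = Jul 11, 2024.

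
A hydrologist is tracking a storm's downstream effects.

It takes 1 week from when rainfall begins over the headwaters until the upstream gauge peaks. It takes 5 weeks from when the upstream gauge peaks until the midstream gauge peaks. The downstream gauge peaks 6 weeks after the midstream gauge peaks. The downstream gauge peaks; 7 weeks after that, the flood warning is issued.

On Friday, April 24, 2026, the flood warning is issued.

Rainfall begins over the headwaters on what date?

The flood warning is issued: Apr 24, 2026.
The downstream gauge peaks: Apr 24, 2026 − 7 weeks = Mar 6, 2026.
The midstream gauge peaks: Mar 6, 2026 − 6 weeks = Jan 23, 2026.
The upstream gauge peaks: Jan 23, 2026 − 5 weeks = Dec 19, 2025.
Rainfall begins over the headwaters: Dec 19, 2025 − 1 week = Dec 12, 2025.

Friday, December 12, 2025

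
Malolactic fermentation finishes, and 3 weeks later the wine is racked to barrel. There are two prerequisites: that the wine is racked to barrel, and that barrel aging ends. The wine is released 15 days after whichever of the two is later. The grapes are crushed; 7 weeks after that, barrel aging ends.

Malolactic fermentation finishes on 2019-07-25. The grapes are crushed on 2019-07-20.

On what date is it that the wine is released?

Malolactic fermentation finishes: Jul 25, 2019.
The wine is racked to barrel: Jul 25, 2019 + 3 weeks = Aug 15, 2019.
The grapes are crushed: Jul 20, 2019.
Barrel aging ends: Jul 20, 2019 + 7 weeks = Sep 7, 2019.
Both prerequisites met — the wine is racked to barrel (Aug 15, 2019), barrel aging ends (Sep 7, 2019); the later is Sep 7, 2019.
The wine is released: Sep 7, 2019 + 15 days = Sep 22, 2019.

2019-09-22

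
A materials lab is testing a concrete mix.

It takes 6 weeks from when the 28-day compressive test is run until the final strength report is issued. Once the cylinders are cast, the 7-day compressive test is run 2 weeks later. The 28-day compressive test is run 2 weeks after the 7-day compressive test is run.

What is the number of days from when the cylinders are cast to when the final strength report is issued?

70 days

Causal path: the cylinders are cast → the 7-day compressive test is run → the 28-day compressive test is run → the final strength report is issued.
Total delay along the path: 2 + 2 + 6 weeks = 10 weeks = 70 days.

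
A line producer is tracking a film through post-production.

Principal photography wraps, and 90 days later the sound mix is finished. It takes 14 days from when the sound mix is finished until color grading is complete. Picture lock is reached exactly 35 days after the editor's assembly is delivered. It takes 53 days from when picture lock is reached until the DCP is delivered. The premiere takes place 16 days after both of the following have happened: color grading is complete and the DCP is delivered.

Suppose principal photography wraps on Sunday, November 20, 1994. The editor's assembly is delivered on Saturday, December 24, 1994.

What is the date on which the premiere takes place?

Principal photography wraps: Nov 20, 1994.
The sound mix is finished: Nov 20, 1994 + 90 days = Feb 18, 1995.
Color grading is complete: Feb 18, 1995 + 14 days = Mar 4, 1995.
The editor's assembly is delivered: Dec 24, 1994.
Picture lock is reached: Dec 24, 1994 + 35 days = Jan 28, 1995.
The DCP is delivered: Jan 28, 1995 + 53 days = Mar 22, 1995.
Both prerequisites met — color grading is complete (Mar 4, 1995), the DCP is delivered (Mar 22, 1995); the later is Mar 22, 1995.
The premiere takes place: Mar 22, 1995 + 16 days = Apr 7, 1995.

Friday, April 7, 1995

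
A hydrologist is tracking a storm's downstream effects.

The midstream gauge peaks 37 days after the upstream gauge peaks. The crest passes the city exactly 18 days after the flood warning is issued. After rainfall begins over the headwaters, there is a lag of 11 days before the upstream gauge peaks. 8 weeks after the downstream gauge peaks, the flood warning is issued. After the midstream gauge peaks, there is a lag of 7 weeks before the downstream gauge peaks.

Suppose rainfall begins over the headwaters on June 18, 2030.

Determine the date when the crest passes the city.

Rainfall begins over the headwaters: Jun 18, 2030.
The upstream gauge peaks: Jun 18, 2030 + 11 days = Jun 29, 2030.
The midstream gauge peaks: Jun 29, 2030 + 37 days = Aug 5, 2030.
The downstream gauge peaks: Aug 5, 2030 + 7 weeks = Sep 23, 2030.
The flood warning is issued: Sep 23, 2030 + 8 weeks = Nov 18, 2030.
The crest passes the city: Nov 18, 2030 + 18 days = Dec 6, 2030.

December 6, 2030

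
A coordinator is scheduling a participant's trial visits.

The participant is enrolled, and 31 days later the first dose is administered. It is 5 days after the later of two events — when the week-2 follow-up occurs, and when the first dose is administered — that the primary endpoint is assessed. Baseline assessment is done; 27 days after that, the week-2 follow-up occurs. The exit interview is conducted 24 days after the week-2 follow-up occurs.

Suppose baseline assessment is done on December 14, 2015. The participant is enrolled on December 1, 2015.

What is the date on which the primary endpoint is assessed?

Baseline assessment is done: Dec 14, 2015.
The week-2 follow-up occurs: Dec 14, 2015 + 27 days = Jan 10, 2016.
The participant is enrolled: Dec 1, 2015.
The first dose is administered: Dec 1, 2015 + 31 days = Jan 1, 2016.
Both prerequisites met — the week-2 follow-up occurs (Jan 10, 2016), the first dose is administered (Jan 1, 2016); the later is Jan 10, 2016.
The primary endpoint is assessed: Jan 10, 2016 + 5 days = Jan 15, 2016.

January 15, 2016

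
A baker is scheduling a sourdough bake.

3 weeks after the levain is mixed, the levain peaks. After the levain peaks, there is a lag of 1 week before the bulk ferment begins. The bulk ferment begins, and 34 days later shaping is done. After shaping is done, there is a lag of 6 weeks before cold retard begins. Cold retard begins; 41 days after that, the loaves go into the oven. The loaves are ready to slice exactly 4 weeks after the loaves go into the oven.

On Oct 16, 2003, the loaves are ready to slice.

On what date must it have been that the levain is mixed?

The loaves are ready to slice: Oct 16, 2003.
The loaves go into the oven: Oct 16, 2003 − 4 weeks = Sep 18, 2003.
Cold retard begins: Sep 18, 2003 − 41 days = Aug 8, 2003.
Shaping is done: Aug 8, 2003 − 6 weeks = Jun 27, 2003.
The bulk ferment begins: Jun 27, 2003 − 34 days = May 24, 2003.
The levain peaks: May 24, 2003 − 1 week = May 17, 2003.
The levain is mixed: May 17, 2003 − 3 weeks = Apr 26, 2003.

Apr 26, 2003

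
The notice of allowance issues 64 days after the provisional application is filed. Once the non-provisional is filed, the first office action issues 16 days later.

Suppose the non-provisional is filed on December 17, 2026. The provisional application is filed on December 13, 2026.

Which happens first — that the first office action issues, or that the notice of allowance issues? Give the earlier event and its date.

The non-provisional is filed: Dec 17, 2026.
The first office action issues: Dec 17, 2026 + 16 days = Jan 2, 2027.
The provisional application is filed: Dec 13, 2026.
The notice of allowance issues: Dec 13, 2026 + 64 days = Feb 15, 2027.
Comparing: the first office action issues on Jan 2, 2027 vs the notice of allowance issues on Feb 15, 2027. Earlier: the first office action issues.

The first office action issues — January 2, 2027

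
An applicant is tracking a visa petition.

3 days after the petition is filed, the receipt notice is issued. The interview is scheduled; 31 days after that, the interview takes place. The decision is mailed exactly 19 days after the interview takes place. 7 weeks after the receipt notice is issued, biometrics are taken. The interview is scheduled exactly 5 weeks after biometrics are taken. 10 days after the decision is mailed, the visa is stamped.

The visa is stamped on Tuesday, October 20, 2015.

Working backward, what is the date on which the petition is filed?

Tuesday, May 26, 2015

The visa is stamped: Oct 20, 2015.
The decision is mailed: Oct 20, 2015 − 10 days = Oct 10, 2015.
The interview takes place: Oct 10, 2015 − 19 days = Sep 21, 2015.
The interview is scheduled: Sep 21, 2015 − 31 days = Aug 21, 2015.
Biometrics are taken: Aug 21, 2015 − 5 weeks = Jul 17, 2015.
The receipt notice is issued: Jul 17, 2015 − 7 weeks = May 29, 2015.
The petition is filed: May 29, 2015 − 3 days = May 26, 2015.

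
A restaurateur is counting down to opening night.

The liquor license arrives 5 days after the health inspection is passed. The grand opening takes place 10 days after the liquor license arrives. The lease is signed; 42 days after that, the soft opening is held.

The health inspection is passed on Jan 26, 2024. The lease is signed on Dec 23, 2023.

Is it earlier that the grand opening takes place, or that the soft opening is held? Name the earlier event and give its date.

The health inspection is passed: Jan 26, 2024.
The liquor license arrives: Jan 26, 2024 + 5 days = Jan 31, 2024.
The grand opening takes place: Jan 31, 2024 + 10 days = Feb 10, 2024.
The lease is signed: Dec 23, 2023.
The soft opening is held: Dec 23, 2023 + 42 days = Feb 3, 2024.
Comparing: the grand opening takes place on Feb 10, 2024 vs the soft opening is held on Feb 3, 2024. Earlier: the soft opening is held.

The soft opening is held — Feb 3, 2024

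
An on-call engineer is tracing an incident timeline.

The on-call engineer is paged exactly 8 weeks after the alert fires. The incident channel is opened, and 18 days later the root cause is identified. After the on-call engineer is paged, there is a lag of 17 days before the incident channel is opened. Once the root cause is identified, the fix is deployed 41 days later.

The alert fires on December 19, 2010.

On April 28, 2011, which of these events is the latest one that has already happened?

The alert fires: Dec 19, 2010.
The on-call engineer is paged: Dec 19, 2010 + 8 weeks = Feb 13, 2011.
The incident channel is opened: Feb 13, 2011 + 17 days = Mar 2, 2011.
The root cause is identified: Mar 2, 2011 + 18 days = Mar 20, 2011.
The fix is deployed: Mar 20, 2011 + 41 days = Apr 30, 2011.
Apr 28, 2011 falls between when the root cause is identified (Mar 20, 2011) and when the fix is deployed (Apr 30, 2011).

The root cause is identified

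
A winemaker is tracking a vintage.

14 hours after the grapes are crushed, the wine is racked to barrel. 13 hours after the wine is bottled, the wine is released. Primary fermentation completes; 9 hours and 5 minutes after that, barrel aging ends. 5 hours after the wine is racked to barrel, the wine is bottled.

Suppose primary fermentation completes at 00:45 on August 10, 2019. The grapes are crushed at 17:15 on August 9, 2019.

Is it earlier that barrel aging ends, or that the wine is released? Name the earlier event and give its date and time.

Primary fermentation completes: 00:45 Aug 10, 2019.
Barrel aging ends: 00:45 Aug 10, 2019 + 9h05m = 09:50 Aug 10, 2019.
The grapes are crushed: 17:15 Aug 9, 2019.
The wine is racked to barrel: 17:15 Aug 9, 2019 + 14h = 07:15 Aug 10, 2019.
The wine is bottled: 07:15 Aug 10, 2019 + 5h = 12:15 Aug 10, 2019.
The wine is released: 12:15 Aug 10, 2019 + 13h = 01:15 Aug 11, 2019.
Comparing: barrel aging ends at 09:50 Aug 10, 2019 vs the wine is released at 01:15 Aug 11, 2019. Earlier: barrel aging ends.

Barrel aging ends — 09:50 on August 10, 2019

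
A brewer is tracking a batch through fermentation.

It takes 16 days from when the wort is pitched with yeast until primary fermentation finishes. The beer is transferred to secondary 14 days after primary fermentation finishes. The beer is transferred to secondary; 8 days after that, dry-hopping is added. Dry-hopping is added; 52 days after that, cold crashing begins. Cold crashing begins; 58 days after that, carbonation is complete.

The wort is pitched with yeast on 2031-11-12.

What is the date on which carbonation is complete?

The wort is pitched with yeast: Nov 12, 2031.
Primary fermentation finishes: Nov 12, 2031 + 16 days = Nov 28, 2031.
The beer is transferred to secondary: Nov 28, 2031 + 14 days = Dec 12, 2031.
Dry-hopping is added: Dec 12, 2031 + 8 days = Dec 20, 2031.
Cold crashing begins: Dec 20, 2031 + 52 days = Feb 10, 2032.
Carbonation is complete: Feb 10, 2032 + 58 days = Apr 8, 2032.

2032-04-08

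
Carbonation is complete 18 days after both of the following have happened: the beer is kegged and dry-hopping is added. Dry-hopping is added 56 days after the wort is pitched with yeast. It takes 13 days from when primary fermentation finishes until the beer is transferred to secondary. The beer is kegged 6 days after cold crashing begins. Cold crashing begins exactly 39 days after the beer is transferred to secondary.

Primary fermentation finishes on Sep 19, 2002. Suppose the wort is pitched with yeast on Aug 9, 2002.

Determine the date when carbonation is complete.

Primary fermentation finishes: Sep 19, 2002.
The beer is transferred to secondary: Sep 19, 2002 + 13 days = Oct 2, 2002.
Cold crashing begins: Oct 2, 2002 + 39 days = Nov 10, 2002.
The beer is kegged: Nov 10, 2002 + 6 days = Nov 16, 2002.
The wort is pitched with yeast: Aug 9, 2002.
Dry-hopping is added: Aug 9, 2002 + 56 days = Oct 4, 2002.
Both prerequisites met — the beer is kegged (Nov 16, 2002), dry-hopping is added (Oct 4, 2002); the later is Nov 16, 2002.
Carbonation is complete: Nov 16, 2002 + 18 days = Dec 4, 2002.

Dec 4, 2002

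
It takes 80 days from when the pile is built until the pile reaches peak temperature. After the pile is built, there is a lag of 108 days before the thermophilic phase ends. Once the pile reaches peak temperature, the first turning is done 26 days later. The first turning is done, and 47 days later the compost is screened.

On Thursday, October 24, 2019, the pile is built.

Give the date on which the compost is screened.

Wednesday, March 25, 2020

The pile is built: Oct 24, 2019.
The pile reaches peak temperature: Oct 24, 2019 + 80 days = Jan 12, 2020.
The first turning is done: Jan 12, 2020 + 26 days = Feb 7, 2020.
The compost is screened: Feb 7, 2020 + 47 days = Mar 25, 2020.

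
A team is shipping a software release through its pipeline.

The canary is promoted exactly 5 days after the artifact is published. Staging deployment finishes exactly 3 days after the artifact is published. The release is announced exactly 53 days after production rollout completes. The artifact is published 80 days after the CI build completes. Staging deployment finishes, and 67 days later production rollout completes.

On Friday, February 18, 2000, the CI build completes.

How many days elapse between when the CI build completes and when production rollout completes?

150 days

Causal path: the CI build completes → the artifact is published → staging deployment finishes → production rollout completes.
Total delay along the path: 80 + 3 + 67 = 150 days.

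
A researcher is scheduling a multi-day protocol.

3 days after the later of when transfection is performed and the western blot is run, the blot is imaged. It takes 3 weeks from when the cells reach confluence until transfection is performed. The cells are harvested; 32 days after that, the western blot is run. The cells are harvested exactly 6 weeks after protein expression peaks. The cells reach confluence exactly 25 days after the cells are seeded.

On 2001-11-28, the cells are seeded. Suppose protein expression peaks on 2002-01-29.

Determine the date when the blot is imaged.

The cells are seeded: Nov 28, 2001.
The cells reach confluence: Nov 28, 2001 + 25 days = Dec 23, 2001.
Transfection is performed: Dec 23, 2001 + 3 weeks = Jan 13, 2002.
Protein expression peaks: Jan 29, 2002.
The cells are harvested: Jan 29, 2002 + 6 weeks = Mar 12, 2002.
The western blot is run: Mar 12, 2002 + 32 days = Apr 13, 2002.
Both prerequisites met — transfection is performed (Jan 13, 2002), the western blot is run (Apr 13, 2002); the later is Apr 13, 2002.
The blot is imaged: Apr 13, 2002 + 3 days = Apr 16, 2002.

2002-04-16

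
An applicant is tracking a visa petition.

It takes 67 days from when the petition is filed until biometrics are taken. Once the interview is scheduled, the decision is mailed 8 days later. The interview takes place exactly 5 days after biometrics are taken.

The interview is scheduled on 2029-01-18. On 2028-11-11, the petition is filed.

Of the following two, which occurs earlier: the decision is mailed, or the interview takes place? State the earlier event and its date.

The interview is scheduled: Jan 18, 2029.
The decision is mailed: Jan 18, 2029 + 8 days = Jan 26, 2029.
The petition is filed: Nov 11, 2028.
Biometrics are taken: Nov 11, 2028 + 67 days = Jan 17, 2029.
The interview takes place: Jan 17, 2029 + 5 days = Jan 22, 2029.
Comparing: the decision is mailed on Jan 26, 2029 vs the interview takes place on Jan 22, 2029. Earlier: the interview takes place.

The interview takes place — 2029-01-22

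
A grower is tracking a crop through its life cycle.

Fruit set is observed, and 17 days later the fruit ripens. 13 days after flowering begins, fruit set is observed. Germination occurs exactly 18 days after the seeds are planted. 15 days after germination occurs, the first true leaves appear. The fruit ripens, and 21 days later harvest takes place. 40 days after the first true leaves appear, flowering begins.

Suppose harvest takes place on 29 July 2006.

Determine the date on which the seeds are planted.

Harvest takes place: Jul 29, 2006.
The fruit ripens: Jul 29, 2006 − 21 days = Jul 8, 2006.
Fruit set is observed: Jul 8, 2006 − 17 days = Jun 21, 2006.
Flowering begins: Jun 21, 2006 − 13 days = Jun 8, 2006.
The first true leaves appear: Jun 8, 2006 − 40 days = Apr 29, 2006.
Germination occurs: Apr 29, 2006 − 15 days = Apr 14, 2006.
The seeds are planted: Apr 14, 2006 − 18 days = Mar 27, 2006.

27 March 2006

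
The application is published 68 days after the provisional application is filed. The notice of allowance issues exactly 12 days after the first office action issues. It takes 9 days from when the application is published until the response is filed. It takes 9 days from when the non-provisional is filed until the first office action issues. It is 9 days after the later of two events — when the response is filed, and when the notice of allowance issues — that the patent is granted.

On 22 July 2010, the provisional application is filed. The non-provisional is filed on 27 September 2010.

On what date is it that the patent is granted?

The provisional application is filed: Jul 22, 2010.
The application is published: Jul 22, 2010 + 68 days = Sep 28, 2010.
The response is filed: Sep 28, 2010 + 9 days = Oct 7, 2010.
The non-provisional is filed: Sep 27, 2010.
The first office action issues: Sep 27, 2010 + 9 days = Oct 6, 2010.
The notice of allowance issues: Oct 6, 2010 + 12 days = Oct 18, 2010.
Both prerequisites met — the response is filed (Oct 7, 2010), the notice of allowance issues (Oct 18, 2010); the later is Oct 18, 2010.
The patent is granted: Oct 18, 2010 + 9 days = Oct 27, 2010.

27 October 2010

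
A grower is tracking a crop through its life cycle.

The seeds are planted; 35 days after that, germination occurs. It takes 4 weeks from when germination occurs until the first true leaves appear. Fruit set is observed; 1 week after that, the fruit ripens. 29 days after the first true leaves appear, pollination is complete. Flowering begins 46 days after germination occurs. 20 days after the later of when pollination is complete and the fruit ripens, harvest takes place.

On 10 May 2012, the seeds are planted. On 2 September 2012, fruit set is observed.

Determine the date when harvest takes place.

The seeds are planted: May 10, 2012.
Germination occurs: May 10, 2012 + 35 days = Jun 14, 2012.
The first true leaves appear: Jun 14, 2012 + 4 weeks = Jul 12, 2012.
Pollination is complete: Jul 12, 2012 + 29 days = Aug 10, 2012.
Fruit set is observed: Sep 2, 2012.
The fruit ripens: Sep 2, 2012 + 1 week = Sep 9, 2012.
Both prerequisites met — pollination is complete (Aug 10, 2012), the fruit ripens (Sep 9, 2012); the later is Sep 9, 2012.
Harvest takes place: Sep 9, 2012 + 20 days = Sep 29, 2012.

29 September 2012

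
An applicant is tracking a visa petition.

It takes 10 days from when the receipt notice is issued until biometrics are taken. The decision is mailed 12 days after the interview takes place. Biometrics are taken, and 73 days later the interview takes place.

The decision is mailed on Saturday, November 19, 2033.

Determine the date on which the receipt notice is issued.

Tuesday, August 16, 2033

The decision is mailed: Nov 19, 2033.
The interview takes place: Nov 19, 2033 − 12 days = Nov 7, 2033.
Biometrics are taken: Nov 7, 2033 − 73 days = Aug 26, 2033.
The receipt notice is issued: Aug 26, 2033 − 10 days = Aug 16, 2033.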